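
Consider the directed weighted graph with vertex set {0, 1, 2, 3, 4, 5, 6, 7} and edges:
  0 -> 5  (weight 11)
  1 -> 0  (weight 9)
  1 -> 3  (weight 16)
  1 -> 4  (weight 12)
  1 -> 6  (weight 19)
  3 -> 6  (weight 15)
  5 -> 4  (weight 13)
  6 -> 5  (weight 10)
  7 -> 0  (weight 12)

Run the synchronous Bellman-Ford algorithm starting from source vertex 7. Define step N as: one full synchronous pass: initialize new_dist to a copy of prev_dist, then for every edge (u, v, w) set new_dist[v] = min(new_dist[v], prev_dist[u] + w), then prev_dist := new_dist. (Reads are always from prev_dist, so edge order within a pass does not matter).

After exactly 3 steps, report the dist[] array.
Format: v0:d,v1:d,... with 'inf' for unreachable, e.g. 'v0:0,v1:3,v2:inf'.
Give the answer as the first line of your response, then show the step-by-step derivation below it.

v0:12,v1:inf,v2:inf,v3:inf,v4:36,v5:23,v6:inf,v7:0

step 1: dist = v0:12,v1:inf,v2:inf,v3:inf,v4:inf,v5:inf,v6:inf,v7:0
step 2: dist = v0:12,v1:inf,v2:inf,v3:inf,v4:inf,v5:23,v6:inf,v7:0
step 3: dist = v0:12,v1:inf,v2:inf,v3:inf,v4:36,v5:23,v6:inf,v7:0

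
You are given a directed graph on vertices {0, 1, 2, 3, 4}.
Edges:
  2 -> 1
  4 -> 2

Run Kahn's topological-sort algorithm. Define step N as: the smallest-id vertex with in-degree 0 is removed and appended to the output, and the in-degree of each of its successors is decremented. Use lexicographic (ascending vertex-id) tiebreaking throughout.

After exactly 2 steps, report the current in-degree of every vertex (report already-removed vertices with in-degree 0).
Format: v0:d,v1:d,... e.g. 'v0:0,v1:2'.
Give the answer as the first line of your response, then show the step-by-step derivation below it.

v0:0,v1:1,v2:1,v3:0,v4:0

step 1: output 0; order=[0]; indeg=(0,1,1,0,0)
step 2: output 3; order=[0,3]; indeg=(0,1,1,0,0)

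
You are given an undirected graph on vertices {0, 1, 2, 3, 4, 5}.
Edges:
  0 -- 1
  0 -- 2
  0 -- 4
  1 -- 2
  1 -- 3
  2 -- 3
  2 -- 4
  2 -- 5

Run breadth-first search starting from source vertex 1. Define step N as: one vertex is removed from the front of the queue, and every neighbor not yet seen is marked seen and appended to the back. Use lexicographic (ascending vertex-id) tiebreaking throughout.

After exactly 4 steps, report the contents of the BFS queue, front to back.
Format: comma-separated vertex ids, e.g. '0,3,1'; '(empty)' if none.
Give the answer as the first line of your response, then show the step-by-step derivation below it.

4,5

step 1: dequeue 1; queue=[0,2,3]; order=1
step 2: dequeue 0; queue=[2,3,4]; order=1,0
step 3: dequeue 2; queue=[3,4,5]; order=1,0,2
step 4: dequeue 3; queue=[4,5]; order=1,0,2,3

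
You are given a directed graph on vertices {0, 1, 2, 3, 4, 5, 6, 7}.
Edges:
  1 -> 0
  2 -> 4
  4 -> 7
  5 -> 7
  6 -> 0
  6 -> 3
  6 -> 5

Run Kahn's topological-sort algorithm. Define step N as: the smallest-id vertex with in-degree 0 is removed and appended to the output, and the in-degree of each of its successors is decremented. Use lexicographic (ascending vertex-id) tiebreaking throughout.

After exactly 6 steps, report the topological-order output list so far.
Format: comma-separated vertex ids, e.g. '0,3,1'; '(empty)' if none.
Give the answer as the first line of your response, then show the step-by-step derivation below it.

1,2,4,6,0,3

step 1: output 1; order=[1]; indeg=(1,0,0,1,1,1,0,2)
step 2: output 2; order=[1,2]; indeg=(1,0,0,1,0,1,0,2)
step 3: output 4; order=[1,2,4]; indeg=(1,0,0,1,0,1,0,1)
step 4: output 6; order=[1,2,4,6]; indeg=(0,0,0,0,0,0,0,1)
step 5: output 0; order=[1,2,4,6,0]; indeg=(0,0,0,0,0,0,0,1)
step 6: output 3; order=[1,2,4,6,0,3]; indeg=(0,0,0,0,0,0,0,1)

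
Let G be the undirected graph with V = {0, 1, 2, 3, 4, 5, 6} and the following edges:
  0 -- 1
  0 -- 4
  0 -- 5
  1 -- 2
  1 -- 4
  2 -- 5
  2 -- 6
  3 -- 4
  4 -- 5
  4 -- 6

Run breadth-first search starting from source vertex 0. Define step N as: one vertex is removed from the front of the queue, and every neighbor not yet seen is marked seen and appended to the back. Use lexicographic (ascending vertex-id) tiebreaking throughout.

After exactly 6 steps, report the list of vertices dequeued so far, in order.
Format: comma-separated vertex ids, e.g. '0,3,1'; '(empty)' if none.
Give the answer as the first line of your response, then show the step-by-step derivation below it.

0,1,4,5,2,3

step 1: dequeue 0; queue=[1,4,5]; order=0
step 2: dequeue 1; queue=[4,5,2]; order=0,1
step 3: dequeue 4; queue=[5,2,3,6]; order=0,1,4
step 4: dequeue 5; queue=[2,3,6]; order=0,1,4,5
step 5: dequeue 2; queue=[3,6]; order=0,1,4,5,2
step 6: dequeue 3; queue=[6]; order=0,1,4,5,2,3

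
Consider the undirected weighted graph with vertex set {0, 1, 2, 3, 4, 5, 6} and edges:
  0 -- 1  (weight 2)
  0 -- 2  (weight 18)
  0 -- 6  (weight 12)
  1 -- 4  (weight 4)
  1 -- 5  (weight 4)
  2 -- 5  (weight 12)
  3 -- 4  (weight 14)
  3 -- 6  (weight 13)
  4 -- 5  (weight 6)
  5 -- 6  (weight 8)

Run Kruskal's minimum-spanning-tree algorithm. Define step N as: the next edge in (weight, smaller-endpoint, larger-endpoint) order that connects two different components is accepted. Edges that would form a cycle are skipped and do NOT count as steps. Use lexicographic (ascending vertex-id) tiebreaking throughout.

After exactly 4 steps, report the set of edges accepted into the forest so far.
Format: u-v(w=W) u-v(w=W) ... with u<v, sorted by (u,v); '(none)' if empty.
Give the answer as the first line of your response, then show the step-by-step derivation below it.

0-1(w=2) 1-4(w=4) 1-5(w=4) 5-6(w=8)

step 1: add edge 0-1 (w=2); MST = {0-1(w=2)}
step 2: add edge 1-4 (w=4); MST = {0-1(w=2) 1-4(w=4)}
step 3: add edge 1-5 (w=4); MST = {0-1(w=2) 1-4(w=4) 1-5(w=4)}
step 4: add edge 5-6 (w=8); MST = {0-1(w=2) 1-4(w=4) 1-5(w=4) 5-6(w=8)}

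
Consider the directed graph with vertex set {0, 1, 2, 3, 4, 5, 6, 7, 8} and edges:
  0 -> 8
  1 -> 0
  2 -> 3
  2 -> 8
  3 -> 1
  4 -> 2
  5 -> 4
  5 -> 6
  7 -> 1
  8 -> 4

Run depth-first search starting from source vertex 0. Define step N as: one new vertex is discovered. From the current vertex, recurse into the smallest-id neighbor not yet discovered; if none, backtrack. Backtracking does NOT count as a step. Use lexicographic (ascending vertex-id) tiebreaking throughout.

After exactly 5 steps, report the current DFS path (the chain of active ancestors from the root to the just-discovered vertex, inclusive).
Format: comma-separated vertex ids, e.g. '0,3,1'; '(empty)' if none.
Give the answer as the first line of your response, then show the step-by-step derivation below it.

0,8,4,2,3

step 1: discover 0; path=0; order=0
step 2: discover 8; path=0>8; order=0,8
step 3: discover 4; path=0>8>4; order=0,8,4
step 4: discover 2; path=0>8>4>2; order=0,8,4,2
step 5: discover 3; path=0>8>4>2>3; order=0,8,4,2,3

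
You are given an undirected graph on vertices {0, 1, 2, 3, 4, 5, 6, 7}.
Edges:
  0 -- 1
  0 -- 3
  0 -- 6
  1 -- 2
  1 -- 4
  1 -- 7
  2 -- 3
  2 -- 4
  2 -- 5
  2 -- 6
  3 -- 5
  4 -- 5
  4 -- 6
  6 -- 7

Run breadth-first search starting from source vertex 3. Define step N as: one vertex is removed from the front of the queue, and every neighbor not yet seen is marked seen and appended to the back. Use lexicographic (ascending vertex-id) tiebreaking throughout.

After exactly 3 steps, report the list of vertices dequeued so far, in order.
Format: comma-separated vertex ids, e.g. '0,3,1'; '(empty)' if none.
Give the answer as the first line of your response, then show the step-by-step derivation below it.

3,0,2

step 1: dequeue 3; queue=[0,2,5]; order=3
step 2: dequeue 0; queue=[2,5,1,6]; order=3,0
step 3: dequeue 2; queue=[5,1,6,4]; order=3,0,2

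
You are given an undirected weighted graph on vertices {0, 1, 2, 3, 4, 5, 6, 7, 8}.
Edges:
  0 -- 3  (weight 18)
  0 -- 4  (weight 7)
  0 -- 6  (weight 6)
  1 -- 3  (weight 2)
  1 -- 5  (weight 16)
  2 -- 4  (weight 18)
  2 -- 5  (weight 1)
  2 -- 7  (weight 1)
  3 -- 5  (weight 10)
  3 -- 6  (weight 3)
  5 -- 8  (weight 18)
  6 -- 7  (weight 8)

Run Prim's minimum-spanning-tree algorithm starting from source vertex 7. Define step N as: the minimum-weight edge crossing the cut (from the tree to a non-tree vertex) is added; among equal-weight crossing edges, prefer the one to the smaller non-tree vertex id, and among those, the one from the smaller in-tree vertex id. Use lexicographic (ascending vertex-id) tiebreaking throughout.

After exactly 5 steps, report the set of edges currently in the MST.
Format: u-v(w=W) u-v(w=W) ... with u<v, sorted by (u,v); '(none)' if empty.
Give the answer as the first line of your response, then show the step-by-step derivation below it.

1-3(w=2) 2-5(w=1) 2-7(w=1) 3-6(w=3) 6-7(w=8)

step 1: add edge 2-7 (w=1); MST = {2-7(w=1)}
step 2: add edge 2-5 (w=1); MST = {2-5(w=1) 2-7(w=1)}
step 3: add edge 6-7 (w=8); MST = {2-5(w=1) 2-7(w=1) 6-7(w=8)}
step 4: add edge 3-6 (w=3); MST = {2-5(w=1) 2-7(w=1) 3-6(w=3) 6-7(w=8)}
step 5: add edge 1-3 (w=2); MST = {1-3(w=2) 2-5(w=1) 2-7(w=1) 3-6(w=3) 6-7(w=8)}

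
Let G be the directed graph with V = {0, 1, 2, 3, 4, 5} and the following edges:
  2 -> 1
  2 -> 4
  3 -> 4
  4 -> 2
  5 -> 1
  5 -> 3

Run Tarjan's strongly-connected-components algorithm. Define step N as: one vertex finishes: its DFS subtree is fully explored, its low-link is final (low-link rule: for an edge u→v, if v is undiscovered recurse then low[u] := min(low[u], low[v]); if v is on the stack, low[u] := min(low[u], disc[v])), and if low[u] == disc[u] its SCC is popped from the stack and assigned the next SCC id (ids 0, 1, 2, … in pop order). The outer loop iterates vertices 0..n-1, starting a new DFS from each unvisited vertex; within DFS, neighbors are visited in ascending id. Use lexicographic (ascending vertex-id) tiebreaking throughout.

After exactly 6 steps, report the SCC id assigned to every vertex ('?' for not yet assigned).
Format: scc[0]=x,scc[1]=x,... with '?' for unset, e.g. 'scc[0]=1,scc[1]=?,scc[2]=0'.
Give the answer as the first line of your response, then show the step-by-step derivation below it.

scc[0]=0,scc[1]=1,scc[2]=2,scc[3]=3,scc[4]=2,scc[5]=4

step 1: low=(low[0]=0,low[1]=?,low[2]=?,low[3]=?,low[4]=?,low[5]=?); scc=(scc[0]=0,scc[1]=?,scc[2]=?,scc[3]=?,scc[4]=?,scc[5]=?)
step 2: low=(low[0]=0,low[1]=1,low[2]=?,low[3]=?,low[4]=?,low[5]=?); scc=(scc[0]=0,scc[1]=1,scc[2]=?,scc[3]=?,scc[4]=?,scc[5]=?)
step 3: low=(low[0]=0,low[1]=1,low[2]=2,low[3]=?,low[4]=2,low[5]=?); scc=(scc[0]=0,scc[1]=1,scc[2]=?,scc[3]=?,scc[4]=?,scc[5]=?)
step 4: low=(low[0]=0,low[1]=1,low[2]=2,low[3]=?,low[4]=2,low[5]=?); scc=(scc[0]=0,scc[1]=1,scc[2]=2,scc[3]=?,scc[4]=2,scc[5]=?)
step 5: low=(low[0]=0,low[1]=1,low[2]=2,low[3]=4,low[4]=2,low[5]=?); scc=(scc[0]=0,scc[1]=1,scc[2]=2,scc[3]=3,scc[4]=2,scc[5]=?)
step 6: low=(low[0]=0,low[1]=1,low[2]=2,low[3]=4,low[4]=2,low[5]=5); scc=(scc[0]=0,scc[1]=1,scc[2]=2,scc[3]=3,scc[4]=2,scc[5]=4)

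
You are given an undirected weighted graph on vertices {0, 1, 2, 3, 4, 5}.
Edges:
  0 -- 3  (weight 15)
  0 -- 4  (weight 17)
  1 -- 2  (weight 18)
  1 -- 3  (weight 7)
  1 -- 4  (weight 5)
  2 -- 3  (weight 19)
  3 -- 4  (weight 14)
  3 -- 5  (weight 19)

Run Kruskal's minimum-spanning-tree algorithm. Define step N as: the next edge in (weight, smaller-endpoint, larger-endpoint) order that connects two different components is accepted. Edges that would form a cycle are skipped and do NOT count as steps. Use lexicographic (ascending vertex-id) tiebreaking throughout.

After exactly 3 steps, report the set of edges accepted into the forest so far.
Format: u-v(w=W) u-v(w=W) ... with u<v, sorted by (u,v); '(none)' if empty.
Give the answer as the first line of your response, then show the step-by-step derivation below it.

0-3(w=15) 1-3(w=7) 1-4(w=5)

step 1: add edge 1-4 (w=5); MST = {1-4(w=5)}
step 2: add edge 1-3 (w=7); MST = {1-3(w=7) 1-4(w=5)}
step 3: add edge 0-3 (w=15); MST = {0-3(w=15) 1-3(w=7) 1-4(w=5)}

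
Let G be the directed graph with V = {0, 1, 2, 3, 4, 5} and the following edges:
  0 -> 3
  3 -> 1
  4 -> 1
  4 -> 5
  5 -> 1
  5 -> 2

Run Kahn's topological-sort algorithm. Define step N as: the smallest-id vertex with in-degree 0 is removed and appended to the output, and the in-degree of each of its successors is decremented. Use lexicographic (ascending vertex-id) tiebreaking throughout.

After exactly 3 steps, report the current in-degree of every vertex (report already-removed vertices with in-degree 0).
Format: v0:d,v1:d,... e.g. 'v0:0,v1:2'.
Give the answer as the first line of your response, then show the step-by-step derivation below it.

v0:0,v1:1,v2:1,v3:0,v4:0,v5:0

step 1: output 0; order=[0]; indeg=(0,3,1,0,0,1)
step 2: output 3; order=[0,3]; indeg=(0,2,1,0,0,1)
step 3: output 4; order=[0,3,4]; indeg=(0,1,1,0,0,0)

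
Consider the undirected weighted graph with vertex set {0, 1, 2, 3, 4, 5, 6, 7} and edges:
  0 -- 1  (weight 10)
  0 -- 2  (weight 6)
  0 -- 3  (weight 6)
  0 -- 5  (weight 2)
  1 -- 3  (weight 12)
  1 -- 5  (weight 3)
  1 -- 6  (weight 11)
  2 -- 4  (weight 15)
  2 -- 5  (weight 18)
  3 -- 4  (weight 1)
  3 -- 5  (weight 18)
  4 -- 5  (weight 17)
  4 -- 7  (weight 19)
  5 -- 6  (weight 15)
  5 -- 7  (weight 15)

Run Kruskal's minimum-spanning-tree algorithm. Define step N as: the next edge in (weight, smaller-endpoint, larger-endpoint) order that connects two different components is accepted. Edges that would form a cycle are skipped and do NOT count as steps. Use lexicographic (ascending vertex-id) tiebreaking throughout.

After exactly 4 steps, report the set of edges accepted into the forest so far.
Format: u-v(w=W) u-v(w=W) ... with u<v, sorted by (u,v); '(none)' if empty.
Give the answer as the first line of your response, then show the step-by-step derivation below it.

0-2(w=6) 0-5(w=2) 1-5(w=3) 3-4(w=1)

step 1: add edge 3-4 (w=1); MST = {3-4(w=1)}
step 2: add edge 0-5 (w=2); MST = {0-5(w=2) 3-4(w=1)}
step 3: add edge 1-5 (w=3); MST = {0-5(w=2) 1-5(w=3) 3-4(w=1)}
step 4: add edge 0-2 (w=6); MST = {0-2(w=6) 0-5(w=2) 1-5(w=3) 3-4(w=1)}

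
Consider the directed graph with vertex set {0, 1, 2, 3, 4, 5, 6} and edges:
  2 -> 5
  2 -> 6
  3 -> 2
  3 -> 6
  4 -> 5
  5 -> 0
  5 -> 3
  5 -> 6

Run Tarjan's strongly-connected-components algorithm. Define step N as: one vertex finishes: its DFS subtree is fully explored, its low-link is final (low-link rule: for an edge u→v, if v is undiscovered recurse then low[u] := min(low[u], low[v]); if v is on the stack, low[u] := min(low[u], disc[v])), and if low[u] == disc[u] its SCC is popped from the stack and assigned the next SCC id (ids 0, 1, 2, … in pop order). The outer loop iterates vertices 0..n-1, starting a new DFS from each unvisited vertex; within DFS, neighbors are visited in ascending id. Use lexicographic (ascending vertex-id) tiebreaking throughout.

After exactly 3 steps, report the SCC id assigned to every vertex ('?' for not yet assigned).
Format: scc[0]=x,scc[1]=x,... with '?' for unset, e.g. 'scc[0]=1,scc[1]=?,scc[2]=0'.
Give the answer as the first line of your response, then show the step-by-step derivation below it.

scc[0]=0,scc[1]=1,scc[2]=?,scc[3]=?,scc[4]=?,scc[5]=?,scc[6]=2

step 1: low=(low[0]=0,low[1]=?,low[2]=?,low[3]=?,low[4]=?,low[5]=?,low[6]=?); scc=(scc[0]=0,scc[1]=?,scc[2]=?,scc[3]=?,scc[4]=?,scc[5]=?,scc[6]=?)
step 2: low=(low[0]=0,low[1]=1,low[2]=?,low[3]=?,low[4]=?,low[5]=?,low[6]=?); scc=(scc[0]=0,scc[1]=1,scc[2]=?,scc[3]=?,scc[4]=?,scc[5]=?,scc[6]=?)
step 3: low=(low[0]=0,low[1]=1,low[2]=2,low[3]=2,low[4]=?,low[5]=3,low[6]=5); scc=(scc[0]=0,scc[1]=1,scc[2]=?,scc[3]=?,scc[4]=?,scc[5]=?,scc[6]=2)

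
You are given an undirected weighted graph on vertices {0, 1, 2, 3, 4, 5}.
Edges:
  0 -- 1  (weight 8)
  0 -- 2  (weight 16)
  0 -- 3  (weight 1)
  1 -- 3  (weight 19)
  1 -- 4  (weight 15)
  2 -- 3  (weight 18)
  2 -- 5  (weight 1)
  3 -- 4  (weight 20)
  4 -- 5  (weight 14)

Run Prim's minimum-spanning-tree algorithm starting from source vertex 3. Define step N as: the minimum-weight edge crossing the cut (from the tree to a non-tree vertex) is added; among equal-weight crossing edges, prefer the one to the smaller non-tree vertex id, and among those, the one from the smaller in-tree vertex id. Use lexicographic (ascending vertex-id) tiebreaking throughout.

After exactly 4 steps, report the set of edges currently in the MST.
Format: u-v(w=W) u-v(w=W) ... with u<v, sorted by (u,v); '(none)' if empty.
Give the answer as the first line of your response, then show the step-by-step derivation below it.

0-1(w=8) 0-3(w=1) 1-4(w=15) 4-5(w=14)

step 1: add edge 0-3 (w=1); MST = {0-3(w=1)}
step 2: add edge 0-1 (w=8); MST = {0-1(w=8) 0-3(w=1)}
step 3: add edge 1-4 (w=15); MST = {0-1(w=8) 0-3(w=1) 1-4(w=15)}
step 4: add edge 4-5 (w=14); MST = {0-1(w=8) 0-3(w=1) 1-4(w=15) 4-5(w=14)}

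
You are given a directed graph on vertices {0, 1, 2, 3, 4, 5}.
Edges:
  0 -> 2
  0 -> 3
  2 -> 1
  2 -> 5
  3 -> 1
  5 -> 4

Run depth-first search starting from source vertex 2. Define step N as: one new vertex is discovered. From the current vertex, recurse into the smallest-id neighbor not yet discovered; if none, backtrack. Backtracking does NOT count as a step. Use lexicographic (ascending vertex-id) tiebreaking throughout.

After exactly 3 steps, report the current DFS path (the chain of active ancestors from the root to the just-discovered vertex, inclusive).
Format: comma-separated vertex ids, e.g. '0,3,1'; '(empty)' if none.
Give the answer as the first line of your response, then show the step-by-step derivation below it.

2,5

step 1: discover 2; path=2; order=2
step 2: discover 1; path=2>1; order=2,1
step 3: discover 5; path=2>5; order=2,1,5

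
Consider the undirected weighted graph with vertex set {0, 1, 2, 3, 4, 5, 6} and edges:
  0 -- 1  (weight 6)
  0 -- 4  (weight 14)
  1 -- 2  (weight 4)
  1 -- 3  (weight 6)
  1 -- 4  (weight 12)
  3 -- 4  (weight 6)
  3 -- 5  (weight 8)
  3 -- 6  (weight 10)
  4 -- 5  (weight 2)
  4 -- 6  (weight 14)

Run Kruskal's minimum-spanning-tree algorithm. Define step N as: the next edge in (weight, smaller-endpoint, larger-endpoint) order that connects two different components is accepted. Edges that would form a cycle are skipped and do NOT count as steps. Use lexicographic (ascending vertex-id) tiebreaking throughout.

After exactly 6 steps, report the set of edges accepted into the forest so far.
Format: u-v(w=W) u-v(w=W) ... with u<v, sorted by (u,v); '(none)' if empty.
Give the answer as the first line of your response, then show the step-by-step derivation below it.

0-1(w=6) 1-2(w=4) 1-3(w=6) 3-4(w=6) 3-6(w=10) 4-5(w=2)

step 1: add edge 4-5 (w=2); MST = {4-5(w=2)}
step 2: add edge 1-2 (w=4); MST = {1-2(w=4) 4-5(w=2)}
step 3: add edge 0-1 (w=6); MST = {0-1(w=6) 1-2(w=4) 4-5(w=2)}
step 4: add edge 1-3 (w=6); MST = {0-1(w=6) 1-2(w=4) 1-3(w=6) 4-5(w=2)}
step 5: add edge 3-4 (w=6); MST = {0-1(w=6) 1-2(w=4) 1-3(w=6) 3-4(w=6) 4-5(w=2)}
step 6: add edge 3-6 (w=10); MST = {0-1(w=6) 1-2(w=4) 1-3(w=6) 3-4(w=6) 3-6(w=10) 4-5(w=2)}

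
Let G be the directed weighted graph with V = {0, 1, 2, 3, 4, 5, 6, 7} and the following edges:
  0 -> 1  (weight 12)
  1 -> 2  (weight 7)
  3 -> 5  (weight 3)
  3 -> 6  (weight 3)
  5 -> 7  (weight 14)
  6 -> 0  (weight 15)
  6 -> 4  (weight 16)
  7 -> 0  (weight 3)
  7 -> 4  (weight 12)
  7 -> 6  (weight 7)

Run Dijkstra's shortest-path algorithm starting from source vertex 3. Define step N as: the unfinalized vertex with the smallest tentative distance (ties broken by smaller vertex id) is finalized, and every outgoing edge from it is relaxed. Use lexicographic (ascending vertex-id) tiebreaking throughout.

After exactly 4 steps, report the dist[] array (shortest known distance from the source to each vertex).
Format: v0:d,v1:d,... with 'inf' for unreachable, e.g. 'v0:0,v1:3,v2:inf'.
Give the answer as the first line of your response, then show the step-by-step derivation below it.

v0:18,v1:inf,v2:inf,v3:0,v4:19,v5:3,v6:3,v7:17

step 1: dist = v0:inf,v1:inf,v2:inf,v3:0,v4:inf,v5:3,v6:3,v7:inf
step 2: dist = v0:inf,v1:inf,v2:inf,v3:0,v4:inf,v5:3,v6:3,v7:17
step 3: dist = v0:18,v1:inf,v2:inf,v3:0,v4:19,v5:3,v6:3,v7:17
step 4: dist = v0:18,v1:inf,v2:inf,v3:0,v4:19,v5:3,v6:3,v7:17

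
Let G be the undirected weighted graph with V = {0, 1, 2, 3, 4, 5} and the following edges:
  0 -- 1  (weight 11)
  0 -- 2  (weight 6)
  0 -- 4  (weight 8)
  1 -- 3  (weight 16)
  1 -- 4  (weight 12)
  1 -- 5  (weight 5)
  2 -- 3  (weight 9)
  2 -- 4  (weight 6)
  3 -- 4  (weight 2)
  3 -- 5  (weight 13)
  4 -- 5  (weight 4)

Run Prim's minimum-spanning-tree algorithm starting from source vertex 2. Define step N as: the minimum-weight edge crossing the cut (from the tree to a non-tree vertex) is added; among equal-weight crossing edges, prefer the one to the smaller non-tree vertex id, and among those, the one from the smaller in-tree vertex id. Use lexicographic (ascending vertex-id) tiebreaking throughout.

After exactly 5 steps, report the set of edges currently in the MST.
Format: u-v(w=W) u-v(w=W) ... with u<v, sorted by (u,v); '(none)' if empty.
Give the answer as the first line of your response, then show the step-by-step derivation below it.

0-2(w=6) 1-5(w=5) 2-4(w=6) 3-4(w=2) 4-5(w=4)

step 1: add edge 0-2 (w=6); MST = {0-2(w=6)}
step 2: add edge 2-4 (w=6); MST = {0-2(w=6) 2-4(w=6)}
step 3: add edge 3-4 (w=2); MST = {0-2(w=6) 2-4(w=6) 3-4(w=2)}
step 4: add edge 4-5 (w=4); MST = {0-2(w=6) 2-4(w=6) 3-4(w=2) 4-5(w=4)}
step 5: add edge 1-5 (w=5); MST = {0-2(w=6) 1-5(w=5) 2-4(w=6) 3-4(w=2) 4-5(w=4)}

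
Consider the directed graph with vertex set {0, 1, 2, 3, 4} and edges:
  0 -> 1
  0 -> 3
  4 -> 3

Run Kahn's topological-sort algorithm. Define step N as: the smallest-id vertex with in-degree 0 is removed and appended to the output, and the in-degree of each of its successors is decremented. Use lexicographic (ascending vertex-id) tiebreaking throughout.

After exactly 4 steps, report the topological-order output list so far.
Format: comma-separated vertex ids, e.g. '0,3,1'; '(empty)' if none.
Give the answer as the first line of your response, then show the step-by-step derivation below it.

0,1,2,4

step 1: output 0; order=[0]; indeg=(0,0,0,1,0)
step 2: output 1; order=[0,1]; indeg=(0,0,0,1,0)
step 3: output 2; order=[0,1,2]; indeg=(0,0,0,1,0)
step 4: output 4; order=[0,1,2,4]; indeg=(0,0,0,0,0)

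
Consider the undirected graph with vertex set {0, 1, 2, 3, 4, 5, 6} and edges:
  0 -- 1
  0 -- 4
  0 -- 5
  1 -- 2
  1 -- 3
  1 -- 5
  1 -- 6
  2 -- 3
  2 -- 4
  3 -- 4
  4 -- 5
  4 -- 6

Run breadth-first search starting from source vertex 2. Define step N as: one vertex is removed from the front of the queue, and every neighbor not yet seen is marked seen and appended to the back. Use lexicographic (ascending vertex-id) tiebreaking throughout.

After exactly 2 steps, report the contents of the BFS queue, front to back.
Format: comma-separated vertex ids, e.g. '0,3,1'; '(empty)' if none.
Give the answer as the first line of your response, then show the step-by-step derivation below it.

3,4,0,5,6

step 1: dequeue 2; queue=[1,3,4]; order=2
step 2: dequeue 1; queue=[3,4,0,5,6]; order=2,1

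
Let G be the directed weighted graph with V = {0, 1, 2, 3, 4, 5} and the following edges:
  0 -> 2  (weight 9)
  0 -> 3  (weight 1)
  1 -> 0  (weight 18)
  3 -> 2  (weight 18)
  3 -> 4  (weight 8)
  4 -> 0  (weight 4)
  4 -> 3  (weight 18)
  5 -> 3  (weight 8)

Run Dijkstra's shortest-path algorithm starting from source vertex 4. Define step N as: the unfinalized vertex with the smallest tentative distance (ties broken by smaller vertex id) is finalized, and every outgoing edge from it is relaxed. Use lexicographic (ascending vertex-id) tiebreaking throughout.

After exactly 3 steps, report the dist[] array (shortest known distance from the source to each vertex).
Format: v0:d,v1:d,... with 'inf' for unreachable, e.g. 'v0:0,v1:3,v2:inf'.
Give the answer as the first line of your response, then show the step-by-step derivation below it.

v0:4,v1:inf,v2:13,v3:5,v4:0,v5:inf

step 1: dist = v0:4,v1:inf,v2:inf,v3:18,v4:0,v5:inf
step 2: dist = v0:4,v1:inf,v2:13,v3:5,v4:0,v5:inf
step 3: dist = v0:4,v1:inf,v2:13,v3:5,v4:0,v5:inf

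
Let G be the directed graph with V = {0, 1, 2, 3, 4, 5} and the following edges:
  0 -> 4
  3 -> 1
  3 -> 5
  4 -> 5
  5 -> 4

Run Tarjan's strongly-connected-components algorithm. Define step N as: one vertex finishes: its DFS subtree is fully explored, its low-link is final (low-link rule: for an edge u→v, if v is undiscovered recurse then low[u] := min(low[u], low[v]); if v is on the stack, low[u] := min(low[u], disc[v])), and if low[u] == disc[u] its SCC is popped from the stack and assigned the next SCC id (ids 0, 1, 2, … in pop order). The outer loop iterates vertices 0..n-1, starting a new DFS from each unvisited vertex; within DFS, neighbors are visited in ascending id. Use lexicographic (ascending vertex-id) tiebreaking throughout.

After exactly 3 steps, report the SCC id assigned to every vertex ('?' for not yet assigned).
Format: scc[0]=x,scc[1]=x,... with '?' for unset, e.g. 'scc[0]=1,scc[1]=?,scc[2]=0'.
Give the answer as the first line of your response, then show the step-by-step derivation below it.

scc[0]=1,scc[1]=?,scc[2]=?,scc[3]=?,scc[4]=0,scc[5]=0

step 1: low=(low[0]=0,low[1]=?,low[2]=?,low[3]=?,low[4]=1,low[5]=1); scc=(scc[0]=?,scc[1]=?,scc[2]=?,scc[3]=?,scc[4]=?,scc[5]=?)
step 2: low=(low[0]=0,low[1]=?,low[2]=?,low[3]=?,low[4]=1,low[5]=1); scc=(scc[0]=?,scc[1]=?,scc[2]=?,scc[3]=?,scc[4]=0,scc[5]=0)
step 3: low=(low[0]=0,low[1]=?,low[2]=?,low[3]=?,low[4]=1,low[5]=1); scc=(scc[0]=1,scc[1]=?,scc[2]=?,scc[3]=?,scc[4]=0,scc[5]=0)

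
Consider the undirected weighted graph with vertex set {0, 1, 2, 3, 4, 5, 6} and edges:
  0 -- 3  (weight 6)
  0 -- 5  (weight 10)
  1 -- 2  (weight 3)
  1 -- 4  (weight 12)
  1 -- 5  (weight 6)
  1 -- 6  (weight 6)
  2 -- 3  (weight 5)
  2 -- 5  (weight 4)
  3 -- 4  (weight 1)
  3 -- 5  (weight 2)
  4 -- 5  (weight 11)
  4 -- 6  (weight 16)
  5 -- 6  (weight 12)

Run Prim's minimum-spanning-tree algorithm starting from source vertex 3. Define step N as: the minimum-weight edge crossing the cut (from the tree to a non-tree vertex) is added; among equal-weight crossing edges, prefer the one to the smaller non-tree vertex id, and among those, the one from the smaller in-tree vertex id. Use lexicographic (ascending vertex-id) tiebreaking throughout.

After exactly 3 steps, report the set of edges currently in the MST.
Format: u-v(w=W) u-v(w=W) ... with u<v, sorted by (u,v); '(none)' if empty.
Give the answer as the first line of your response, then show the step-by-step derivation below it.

2-5(w=4) 3-4(w=1) 3-5(w=2)

step 1: add edge 3-4 (w=1); MST = {3-4(w=1)}
step 2: add edge 3-5 (w=2); MST = {3-4(w=1) 3-5(w=2)}
step 3: add edge 2-5 (w=4); MST = {2-5(w=4) 3-4(w=1) 3-5(w=2)}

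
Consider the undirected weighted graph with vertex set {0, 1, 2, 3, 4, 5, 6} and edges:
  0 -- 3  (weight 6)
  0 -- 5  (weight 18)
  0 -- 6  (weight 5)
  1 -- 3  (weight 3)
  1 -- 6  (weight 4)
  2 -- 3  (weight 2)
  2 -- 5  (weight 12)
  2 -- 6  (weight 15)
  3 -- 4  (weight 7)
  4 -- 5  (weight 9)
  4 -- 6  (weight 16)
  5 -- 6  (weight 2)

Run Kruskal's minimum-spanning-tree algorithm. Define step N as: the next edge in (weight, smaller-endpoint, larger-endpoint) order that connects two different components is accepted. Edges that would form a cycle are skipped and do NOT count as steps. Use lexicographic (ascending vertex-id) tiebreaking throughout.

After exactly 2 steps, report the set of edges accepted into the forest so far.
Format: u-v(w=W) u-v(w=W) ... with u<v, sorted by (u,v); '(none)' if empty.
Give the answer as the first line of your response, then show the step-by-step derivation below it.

2-3(w=2) 5-6(w=2)

step 1: add edge 2-3 (w=2); MST = {2-3(w=2)}
step 2: add edge 5-6 (w=2); MST = {2-3(w=2) 5-6(w=2)}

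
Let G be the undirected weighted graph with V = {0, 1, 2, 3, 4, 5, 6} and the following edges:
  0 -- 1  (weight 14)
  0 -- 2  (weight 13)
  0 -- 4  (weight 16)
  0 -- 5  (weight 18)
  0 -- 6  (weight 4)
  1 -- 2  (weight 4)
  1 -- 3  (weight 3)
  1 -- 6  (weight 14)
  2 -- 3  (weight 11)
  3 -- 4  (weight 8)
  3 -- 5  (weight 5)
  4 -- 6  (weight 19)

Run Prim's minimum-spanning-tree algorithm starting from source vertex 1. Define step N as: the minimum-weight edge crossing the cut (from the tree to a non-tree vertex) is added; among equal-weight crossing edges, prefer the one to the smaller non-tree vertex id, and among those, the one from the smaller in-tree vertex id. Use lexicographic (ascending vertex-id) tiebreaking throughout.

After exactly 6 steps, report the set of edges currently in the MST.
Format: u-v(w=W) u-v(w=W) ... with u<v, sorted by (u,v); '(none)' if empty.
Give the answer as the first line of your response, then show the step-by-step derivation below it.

0-2(w=13) 0-6(w=4) 1-2(w=4) 1-3(w=3) 3-4(w=8) 3-5(w=5)

step 1: add edge 1-3 (w=3); MST = {1-3(w=3)}
step 2: add edge 1-2 (w=4); MST = {1-2(w=4) 1-3(w=3)}
step 3: add edge 3-5 (w=5); MST = {1-2(w=4) 1-3(w=3) 3-5(w=5)}
step 4: add edge 3-4 (w=8); MST = {1-2(w=4) 1-3(w=3) 3-4(w=8) 3-5(w=5)}
step 5: add edge 0-2 (w=13); MST = {0-2(w=13) 1-2(w=4) 1-3(w=3) 3-4(w=8) 3-5(w=5)}
step 6: add edge 0-6 (w=4); MST = {0-2(w=13) 0-6(w=4) 1-2(w=4) 1-3(w=3) 3-4(w=8) 3-5(w=5)}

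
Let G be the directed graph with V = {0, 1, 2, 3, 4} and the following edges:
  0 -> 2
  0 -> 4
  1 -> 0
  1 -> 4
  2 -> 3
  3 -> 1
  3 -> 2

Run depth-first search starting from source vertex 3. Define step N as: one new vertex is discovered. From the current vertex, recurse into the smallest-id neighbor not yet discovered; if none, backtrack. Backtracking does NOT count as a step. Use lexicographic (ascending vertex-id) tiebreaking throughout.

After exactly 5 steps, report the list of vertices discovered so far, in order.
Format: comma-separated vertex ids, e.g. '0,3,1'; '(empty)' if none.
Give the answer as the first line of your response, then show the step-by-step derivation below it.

3,1,0,2,4

step 1: discover 3; path=3; order=3
step 2: discover 1; path=3>1; order=3,1
step 3: discover 0; path=3>1>0; order=3,1,0
step 4: discover 2; path=3>1>0>2; order=3,1,0,2
step 5: discover 4; path=3>1>0>4; order=3,1,0,2,4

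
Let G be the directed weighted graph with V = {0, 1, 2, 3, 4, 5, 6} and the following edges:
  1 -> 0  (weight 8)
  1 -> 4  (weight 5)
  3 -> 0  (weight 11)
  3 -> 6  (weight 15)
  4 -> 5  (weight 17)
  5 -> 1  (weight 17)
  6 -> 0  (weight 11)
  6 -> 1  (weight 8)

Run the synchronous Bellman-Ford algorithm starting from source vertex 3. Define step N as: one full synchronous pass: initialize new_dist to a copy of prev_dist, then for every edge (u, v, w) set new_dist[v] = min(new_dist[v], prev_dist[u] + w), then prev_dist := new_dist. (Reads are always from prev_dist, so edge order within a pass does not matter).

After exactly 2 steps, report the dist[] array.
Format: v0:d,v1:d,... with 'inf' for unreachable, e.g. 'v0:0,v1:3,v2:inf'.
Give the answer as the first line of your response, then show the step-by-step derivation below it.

v0:11,v1:23,v2:inf,v3:0,v4:inf,v5:inf,v6:15

step 1: dist = v0:11,v1:inf,v2:inf,v3:0,v4:inf,v5:inf,v6:15
step 2: dist = v0:11,v1:23,v2:inf,v3:0,v4:inf,v5:inf,v6:15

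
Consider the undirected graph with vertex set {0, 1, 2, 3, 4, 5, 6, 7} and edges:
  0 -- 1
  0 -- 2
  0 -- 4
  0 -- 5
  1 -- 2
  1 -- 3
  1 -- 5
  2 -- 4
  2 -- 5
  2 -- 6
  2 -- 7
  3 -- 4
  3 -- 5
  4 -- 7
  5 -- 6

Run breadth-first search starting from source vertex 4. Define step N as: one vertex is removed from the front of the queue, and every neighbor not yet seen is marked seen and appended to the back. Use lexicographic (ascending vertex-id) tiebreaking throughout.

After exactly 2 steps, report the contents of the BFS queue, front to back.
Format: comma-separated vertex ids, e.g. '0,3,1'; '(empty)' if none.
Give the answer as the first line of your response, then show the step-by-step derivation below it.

2,3,7,1,5

step 1: dequeue 4; queue=[0,2,3,7]; order=4
step 2: dequeue 0; queue=[2,3,7,1,5]; order=4,0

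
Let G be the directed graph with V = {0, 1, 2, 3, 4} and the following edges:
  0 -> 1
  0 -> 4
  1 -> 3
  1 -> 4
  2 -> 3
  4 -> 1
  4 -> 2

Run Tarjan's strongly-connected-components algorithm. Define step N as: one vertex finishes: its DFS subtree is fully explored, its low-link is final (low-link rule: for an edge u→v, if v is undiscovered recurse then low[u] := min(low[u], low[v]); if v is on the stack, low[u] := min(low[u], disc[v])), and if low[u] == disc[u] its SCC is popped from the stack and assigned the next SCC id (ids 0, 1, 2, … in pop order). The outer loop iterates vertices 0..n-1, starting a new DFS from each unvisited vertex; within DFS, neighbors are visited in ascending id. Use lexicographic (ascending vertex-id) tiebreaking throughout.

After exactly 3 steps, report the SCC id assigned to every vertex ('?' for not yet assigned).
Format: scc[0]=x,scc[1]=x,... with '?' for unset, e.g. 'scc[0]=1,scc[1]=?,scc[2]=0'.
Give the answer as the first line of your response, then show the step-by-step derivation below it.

scc[0]=?,scc[1]=?,scc[2]=1,scc[3]=0,scc[4]=?

step 1: low=(low[0]=0,low[1]=1,low[2]=?,low[3]=2,low[4]=?); scc=(scc[0]=?,scc[1]=?,scc[2]=?,scc[3]=0,scc[4]=?)
step 2: low=(low[0]=0,low[1]=1,low[2]=4,low[3]=2,low[4]=1); scc=(scc[0]=?,scc[1]=?,scc[2]=1,scc[3]=0,scc[4]=?)
step 3: low=(low[0]=0,low[1]=1,low[2]=4,low[3]=2,low[4]=1); scc=(scc[0]=?,scc[1]=?,scc[2]=1,scc[3]=0,scc[4]=?)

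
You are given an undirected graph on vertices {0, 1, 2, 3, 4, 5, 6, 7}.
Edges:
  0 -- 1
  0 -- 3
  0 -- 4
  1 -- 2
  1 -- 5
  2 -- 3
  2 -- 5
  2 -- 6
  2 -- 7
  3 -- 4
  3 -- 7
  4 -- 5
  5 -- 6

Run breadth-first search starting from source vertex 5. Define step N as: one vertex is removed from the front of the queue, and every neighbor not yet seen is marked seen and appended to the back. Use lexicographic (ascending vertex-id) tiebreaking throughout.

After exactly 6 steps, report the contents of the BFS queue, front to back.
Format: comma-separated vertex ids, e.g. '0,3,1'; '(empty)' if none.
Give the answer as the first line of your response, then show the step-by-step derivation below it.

3,7

step 1: dequeue 5; queue=[1,2,4,6]; order=5
step 2: dequeue 1; queue=[2,4,6,0]; order=5,1
step 3: dequeue 2; queue=[4,6,0,3,7]; order=5,1,2
step 4: dequeue 4; queue=[6,0,3,7]; order=5,1,2,4
step 5: dequeue 6; queue=[0,3,7]; order=5,1,2,4,6
step 6: dequeue 0; queue=[3,7]; order=5,1,2,4,6,0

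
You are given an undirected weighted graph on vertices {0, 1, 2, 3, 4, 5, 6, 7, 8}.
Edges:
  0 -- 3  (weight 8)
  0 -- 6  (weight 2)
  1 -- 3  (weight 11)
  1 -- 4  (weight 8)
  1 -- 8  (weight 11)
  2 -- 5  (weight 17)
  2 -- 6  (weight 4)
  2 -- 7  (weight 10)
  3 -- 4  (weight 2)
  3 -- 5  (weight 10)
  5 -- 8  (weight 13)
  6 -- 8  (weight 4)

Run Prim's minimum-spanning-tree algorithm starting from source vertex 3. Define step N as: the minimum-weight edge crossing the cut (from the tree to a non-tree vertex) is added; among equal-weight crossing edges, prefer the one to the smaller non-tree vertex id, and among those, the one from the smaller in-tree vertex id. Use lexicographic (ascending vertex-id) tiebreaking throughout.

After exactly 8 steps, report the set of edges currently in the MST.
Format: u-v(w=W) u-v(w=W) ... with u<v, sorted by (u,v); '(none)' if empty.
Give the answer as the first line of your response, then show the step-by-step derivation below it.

0-3(w=8) 0-6(w=2) 1-4(w=8) 2-6(w=4) 2-7(w=10) 3-4(w=2) 3-5(w=10) 6-8(w=4)

step 1: add edge 3-4 (w=2); MST = {3-4(w=2)}
step 2: add edge 0-3 (w=8); MST = {0-3(w=8) 3-4(w=2)}
step 3: add edge 0-6 (w=2); MST = {0-3(w=8) 0-6(w=2) 3-4(w=2)}
step 4: add edge 2-6 (w=4); MST = {0-3(w=8) 0-6(w=2) 2-6(w=4) 3-4(w=2)}
step 5: add edge 6-8 (w=4); MST = {0-3(w=8) 0-6(w=2) 2-6(w=4) 3-4(w=2) 6-8(w=4)}
step 6: add edge 1-4 (w=8); MST = {0-3(w=8) 0-6(w=2) 1-4(w=8) 2-6(w=4) 3-4(w=2) 6-8(w=4)}
step 7: add edge 3-5 (w=10); MST = {0-3(w=8) 0-6(w=2) 1-4(w=8) 2-6(w=4) 3-4(w=2) 3-5(w=10) 6-8(w=4)}
step 8: add edge 2-7 (w=10); MST = {0-3(w=8) 0-6(w=2) 1-4(w=8) 2-6(w=4) 2-7(w=10) 3-4(w=2) 3-5(w=10) 6-8(w=4)}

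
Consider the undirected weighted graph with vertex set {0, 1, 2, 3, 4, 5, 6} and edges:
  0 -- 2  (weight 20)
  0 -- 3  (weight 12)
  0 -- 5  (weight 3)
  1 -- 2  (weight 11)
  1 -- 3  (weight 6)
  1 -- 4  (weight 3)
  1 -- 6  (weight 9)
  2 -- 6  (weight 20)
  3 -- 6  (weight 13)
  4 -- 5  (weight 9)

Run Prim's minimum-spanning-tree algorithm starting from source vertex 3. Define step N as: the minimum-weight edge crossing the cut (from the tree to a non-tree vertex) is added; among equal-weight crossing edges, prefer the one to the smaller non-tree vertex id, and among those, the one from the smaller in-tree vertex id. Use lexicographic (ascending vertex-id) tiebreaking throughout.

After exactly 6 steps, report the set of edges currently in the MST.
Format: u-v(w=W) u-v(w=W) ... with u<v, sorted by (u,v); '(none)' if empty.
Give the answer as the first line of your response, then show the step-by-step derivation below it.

0-5(w=3) 1-2(w=11) 1-3(w=6) 1-4(w=3) 1-6(w=9) 4-5(w=9)

step 1: add edge 1-3 (w=6); MST = {1-3(w=6)}
step 2: add edge 1-4 (w=3); MST = {1-3(w=6) 1-4(w=3)}
step 3: add edge 4-5 (w=9); MST = {1-3(w=6) 1-4(w=3) 4-5(w=9)}
step 4: add edge 0-5 (w=3); MST = {0-5(w=3) 1-3(w=6) 1-4(w=3) 4-5(w=9)}
step 5: add edge 1-6 (w=9); MST = {0-5(w=3) 1-3(w=6) 1-4(w=3) 1-6(w=9) 4-5(w=9)}
step 6: add edge 1-2 (w=11); MST = {0-5(w=3) 1-2(w=11) 1-3(w=6) 1-4(w=3) 1-6(w=9) 4-5(w=9)}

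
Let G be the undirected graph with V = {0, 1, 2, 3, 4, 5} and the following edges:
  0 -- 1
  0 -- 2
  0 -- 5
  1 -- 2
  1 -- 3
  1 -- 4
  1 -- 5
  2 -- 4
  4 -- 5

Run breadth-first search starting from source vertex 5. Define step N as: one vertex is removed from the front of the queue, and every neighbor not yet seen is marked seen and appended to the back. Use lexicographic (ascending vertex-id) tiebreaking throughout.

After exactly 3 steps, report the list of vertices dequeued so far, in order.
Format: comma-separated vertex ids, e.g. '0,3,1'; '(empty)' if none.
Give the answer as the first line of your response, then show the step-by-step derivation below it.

5,0,1

step 1: dequeue 5; queue=[0,1,4]; order=5
step 2: dequeue 0; queue=[1,4,2]; order=5,0
step 3: dequeue 1; queue=[4,2,3]; order=5,0,1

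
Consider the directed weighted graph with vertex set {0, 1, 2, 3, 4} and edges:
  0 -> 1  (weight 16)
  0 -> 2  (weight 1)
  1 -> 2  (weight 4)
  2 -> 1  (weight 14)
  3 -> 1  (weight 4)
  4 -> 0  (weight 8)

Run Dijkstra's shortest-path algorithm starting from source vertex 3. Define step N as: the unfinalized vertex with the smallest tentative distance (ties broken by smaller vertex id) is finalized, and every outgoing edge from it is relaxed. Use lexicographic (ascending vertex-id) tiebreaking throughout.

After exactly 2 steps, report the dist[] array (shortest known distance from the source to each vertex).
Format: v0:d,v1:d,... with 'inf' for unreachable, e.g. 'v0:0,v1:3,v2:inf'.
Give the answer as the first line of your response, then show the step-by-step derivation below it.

v0:inf,v1:4,v2:8,v3:0,v4:inf

step 1: dist = v0:inf,v1:4,v2:inf,v3:0,v4:inf
step 2: dist = v0:inf,v1:4,v2:8,v3:0,v4:inf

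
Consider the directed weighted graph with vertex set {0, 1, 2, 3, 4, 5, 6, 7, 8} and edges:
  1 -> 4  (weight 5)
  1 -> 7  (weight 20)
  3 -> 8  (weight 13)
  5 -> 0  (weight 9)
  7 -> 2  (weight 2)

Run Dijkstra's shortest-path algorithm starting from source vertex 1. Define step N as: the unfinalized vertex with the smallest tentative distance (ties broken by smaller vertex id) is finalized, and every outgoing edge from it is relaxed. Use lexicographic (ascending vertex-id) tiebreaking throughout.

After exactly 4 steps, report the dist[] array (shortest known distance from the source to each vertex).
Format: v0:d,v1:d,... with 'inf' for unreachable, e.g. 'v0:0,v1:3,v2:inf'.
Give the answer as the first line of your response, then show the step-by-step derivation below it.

v0:inf,v1:0,v2:22,v3:inf,v4:5,v5:inf,v6:inf,v7:20,v8:inf

step 1: dist = v0:inf,v1:0,v2:inf,v3:inf,v4:5,v5:inf,v6:inf,v7:20,v8:inf
step 2: dist = v0:inf,v1:0,v2:inf,v3:inf,v4:5,v5:inf,v6:inf,v7:20,v8:inf
step 3: dist = v0:inf,v1:0,v2:22,v3:inf,v4:5,v5:inf,v6:inf,v7:20,v8:inf
step 4: dist = v0:inf,v1:0,v2:22,v3:inf,v4:5,v5:inf,v6:inf,v7:20,v8:inf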